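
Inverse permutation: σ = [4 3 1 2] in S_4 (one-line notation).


To find σ⁻¹, swap domain and range:
σ(1) = 4 → σ⁻¹(4) = 1
σ(2) = 3 → σ⁻¹(3) = 2
σ(3) = 1 → σ⁻¹(1) = 3
σ(4) = 2 → σ⁻¹(2) = 4

σ⁻¹ = [3 4 2 1]


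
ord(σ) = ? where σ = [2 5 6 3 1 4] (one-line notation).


Cycle decomposition: (1 2 5) (3 6 4)
Cycle lengths: 3, 3
Order = lcm(3, 3) = 3

ord(σ) = 3


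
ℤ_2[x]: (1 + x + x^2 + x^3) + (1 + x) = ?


Add coefficients mod 2:
x^0: 1 + 1 = 0 (mod 2)
x^1: 1 + 1 = 0 (mod 2)
x^2: 1 + 0 = 1 (mod 2)
x^3: 1 + 0 = 1 (mod 2)
Result: x^2 + x^3

f + g = x^2 + x^3


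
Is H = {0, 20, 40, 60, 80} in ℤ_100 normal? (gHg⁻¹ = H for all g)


H = {0, 20, 40, 60, 80} in ℤ_100
ℤ_100 is abelian; every subgroup of an abelian group is normal

Yes, normal subgroup


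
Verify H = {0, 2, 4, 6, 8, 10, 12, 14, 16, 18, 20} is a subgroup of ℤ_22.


Subgroup test for H = {0, 2, 4, 6, 8, 10, 12, 14, 16, 18, 20} in (ℤ_22, +):
(1) 0 ∈ H? Yes
(2) Closure: for all a,b ∈ H, (a+b) mod 22 ∈ H? Yes
(3) Inverses: for all a ∈ H, -a mod 22 ∈ H? Yes

Yes, H is a subgroup of ℤ_22


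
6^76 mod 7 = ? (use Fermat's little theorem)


Fermat's little theorem: if p is prime and gcd(a,p)=1, then a^(p-1) ≡ 1 (mod p)
p = 7 is prime, gcd(6,7) = 1
Reduce exponent: 76 mod 6 = 4
So 6^76 ≡ 6^4 (mod 7)
6^4 mod 7 = 1

6^76 ≡ 1 (mod 7)


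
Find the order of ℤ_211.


ℤ_n has n elements.

|ℤ_211| = 211


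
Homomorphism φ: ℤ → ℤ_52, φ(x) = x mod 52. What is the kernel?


Kernel = preimage of identity
ker(φ) = {x ∈ ℤ : x ≡ 0 (mod 52)} = 52ℤ = {0, ±52, ±104, ...}

ker(φ) = 52ℤ


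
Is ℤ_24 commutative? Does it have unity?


ℤ_24 is a commutative ring with unity 1; 24 = 2×12 is composite, so 2·12 ≡ 0 gives zero divisors (not an integral domain)
Commutative: Yes
Integral domain: No
Has unity: Yes

ℤ_24: Commutative=Yes, Unity=Yes


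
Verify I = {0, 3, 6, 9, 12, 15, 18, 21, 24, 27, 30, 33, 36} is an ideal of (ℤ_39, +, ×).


Check ideal conditions for I = {0, 3, 6, 9, 12, 15, 18, 21, 24, 27, 30, 33, 36} in ℤ_39:
(1) I is an additive subgroup? Yes
(2) For r ∈ ℤ_39 and a ∈ I: r·a ∈ I? Yes

Yes, I is an ideal of ℤ_39


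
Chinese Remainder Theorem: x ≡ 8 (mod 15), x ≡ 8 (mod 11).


m₁ = 15, m₂ = 11, gcd = 1, so CRT applies. M = m₁·m₂ = 165
Let M₁ = M/m₁ = 11, M₂ = M/m₂ = 15
Find y₁ ≡ M₁⁻¹ (mod m₁): 11⁻¹ ≡ 11 (mod 15)
Find y₂ ≡ M₂⁻¹ (mod m₂): 15⁻¹ ≡ 3 (mod 11)
x = a₁·M₁·y₁ + a₂·M₂·y₂ = 8·11·11 + 8·15·3 = 1328
Reduce mod 165: x ≡ 8
Check: 8 mod 15 = 8 ✓, 8 mod 11 = 8 ✓

x ≡ 8 (mod 165)


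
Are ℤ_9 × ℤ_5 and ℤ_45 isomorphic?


Comparing ℤ_9 × ℤ_5 and ℤ_45:
gcd(9,5) = 1, so ℤ_9 × ℤ_5 ≅ ℤ_45 (CRT)

Yes, ℤ_9 × ℤ_5 ≅ ℤ_45


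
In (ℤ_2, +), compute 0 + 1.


Operation: addition mod 2
0 + 1 = (a + b) mod 2 with a = 0, b = 1

0 + 1 = 1


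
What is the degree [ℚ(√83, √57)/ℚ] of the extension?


[ℚ(√83,√57):ℚ] = [ℚ(√83,√57):ℚ(√83)]·[ℚ(√83):ℚ] = 2·2 = 4

[ℚ(√83, √57)/ℚ] = 4


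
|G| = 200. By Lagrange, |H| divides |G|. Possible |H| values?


Lagrange's theorem: |H| divides |G|
|G| = 200
Divisors of 200: 1, 2, 4, 5, 8, 10, 20, 25, 40, 50, 100, 200

Possible subgroup orders: {1, 2, 4, 5, 8, 10, 20, 25, 40, 50, 100, 200}


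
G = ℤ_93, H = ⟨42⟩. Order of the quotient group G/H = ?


|⟨42⟩| = n / gcd(42, 93) = 93 / 3 = 31
H is normal (ℤ_93 is abelian).
|G/H| = |G| / |H| = 93 / 31 = 3

|G/H| = 3


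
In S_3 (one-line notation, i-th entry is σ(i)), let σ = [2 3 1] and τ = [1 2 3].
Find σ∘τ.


σ∘τ: apply τ first, then σ
1 →τ 1 →σ 2
2 →τ 2 →σ 3
3 →τ 3 →σ 1

σ∘τ = [2 3 1]


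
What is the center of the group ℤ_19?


Z(G) = {g ∈ G | gx = xg for all x ∈ G}
ℤ_19 is abelian, so Z(G) = G

Z(ℤ_19) = ℤ_19


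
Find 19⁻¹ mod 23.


Use the extended Euclidean algorithm to write 1 = 19·s + 23·t; then s mod 23 is the inverse.
Euclidean algorithm:
  19 = 0·23 + 19
  23 = 1·19 + 4
  19 = 4·4 + 3
  4 = 1·3 + 1
  3 = 3·1 + 0
gcd(19,23) = 1
Back-substitution gives: 19·(-6) + 23·(5) = 1
So 19⁻¹ ≡ -6 ≡ 17 (mod 23)
Check: 19 × 17 = 323 ≡ 1 (mod 23) ✓

19⁻¹ ≡ 17 (mod 23)


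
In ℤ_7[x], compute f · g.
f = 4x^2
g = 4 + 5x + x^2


Expand and collect like terms; reduce coefficients mod 7:
x^0: 0·4 = 0 ≡ 0 (mod 7)
x^1: 0·5 + 0·4 = 0 ≡ 0 (mod 7)
x^2: 0·1 + 0·5 + 4·4 = 16 ≡ 2 (mod 7)
x^3: 0·1 + 4·5 = 20 ≡ 6 (mod 7)
x^4: 4·1 = 4 ≡ 4 (mod 7)
Result: 2x^2 + 6x^3 + 4x^4

f · g = 2x^2 + 6x^3 + 4x^4


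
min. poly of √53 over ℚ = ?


√53 satisfies x² - 53 = 0, irreducible over ℚ since 53 is squarefree

Minimal polynomial: x² - 53


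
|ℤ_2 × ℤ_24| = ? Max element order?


|ℤ_2 × ℤ_24| = 2 × 24 = 48
Max element order = lcm(2,24) = 24
Cyclic? No (gcd=2)

|ℤ_2×ℤ_24| = 48, max element order = 24


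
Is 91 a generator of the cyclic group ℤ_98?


g generates ℤ_n iff gcd(g, n) = 1
gcd(91, 98) = 7
Since gcd = 7 ≠ 1, ⟨91⟩ has order 14 < 98, so 91 is not a generator.

No, 91 does not generate ℤ_98


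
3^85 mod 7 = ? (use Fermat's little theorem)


Fermat's little theorem: if p is prime and gcd(a,p)=1, then a^(p-1) ≡ 1 (mod p)
p = 7 is prime, gcd(3,7) = 1
Reduce exponent: 85 mod 6 = 1
So 3^85 ≡ 3^1 (mod 7)
3^1 mod 7 = 3

3^85 ≡ 3 (mod 7)


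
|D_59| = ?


|D_n| = 2n (n rotations and n reflections)
|D_59| = 2×59 = 118

|D_59| = 118


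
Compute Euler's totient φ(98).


Factor n: 98 = 2 × 7^2
φ(n) = n · ∏(1 - 1/p) over distinct primes p | n
φ(98) = 98 · (1 - 1/2) · (1 - 1/7) = 42

φ(98) = 42


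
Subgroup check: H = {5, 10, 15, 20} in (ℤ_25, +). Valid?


Subgroup test for H = {5, 10, 15, 20} in (ℤ_25, +):
(1) 0 ∈ H? No
(2) Closure: for all a,b ∈ H, (a+b) mod 25 ∈ H? No  [counterexample: 5 + 20 = 0 ∉ H]
(3) Inverses: for all a ∈ H, -a mod 25 ∈ H? Yes

No, H is not a subgroup of ℤ_25


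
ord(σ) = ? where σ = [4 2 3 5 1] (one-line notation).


Cycle decomposition: (1 4 5)
Cycle lengths: 3
Order = lcm(3) = 3

ord(σ) = 3


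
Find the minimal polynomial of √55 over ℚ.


√55 satisfies x² - 55 = 0, irreducible over ℚ since 55 is squarefree

Minimal polynomial: x² - 55


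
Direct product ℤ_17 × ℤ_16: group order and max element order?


|ℤ_17 × ℤ_16| = 17 × 16 = 272
Max element order = lcm(17,16) = 272
Cyclic? Yes (gcd=1)

|ℤ_17×ℤ_16| = 272, max element order = 272


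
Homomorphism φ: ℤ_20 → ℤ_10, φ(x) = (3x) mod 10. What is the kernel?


Kernel = preimage of identity
ker(φ) = {x ∈ ℤ_20 : 3x ≡ 0 (mod 10)}. Since 10 | 20, φ is well-defined. The kernel is the cyclic subgroup ⟨10⟩ of ℤ_20 (order 2), i.e. {0, 10}

ker(φ) = {0, 10}


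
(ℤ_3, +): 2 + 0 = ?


Operation: addition mod 3
2 + 0 = (a + b) mod 3 with a = 2, b = 0

2 + 0 = 2


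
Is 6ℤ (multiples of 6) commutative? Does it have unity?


6ℤ is a commutative ring under +,× but has no multiplicative identity (1 ∉ 6ℤ); it has no zero divisors, but without unity it is not an integral domain
Commutative: Yes
Integral domain: No
Has unity: No

6ℤ (multiples of 6): Commutative=Yes, Unity=No


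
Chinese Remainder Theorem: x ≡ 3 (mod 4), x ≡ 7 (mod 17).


m₁ = 4, m₂ = 17, gcd = 1, so CRT applies. M = m₁·m₂ = 68
Let M₁ = M/m₁ = 17, M₂ = M/m₂ = 4
Find y₁ ≡ M₁⁻¹ (mod m₁): 17⁻¹ ≡ 1 (mod 4)
Find y₂ ≡ M₂⁻¹ (mod m₂): 4⁻¹ ≡ 13 (mod 17)
x = a₁·M₁·y₁ + a₂·M₂·y₂ = 3·17·1 + 7·4·13 = 415
Reduce mod 68: x ≡ 7
Check: 7 mod 4 = 3 ✓, 7 mod 17 = 7 ✓

x ≡ 7 (mod 68)


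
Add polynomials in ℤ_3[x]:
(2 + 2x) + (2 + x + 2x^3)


Add coefficients mod 3:
x^0: 2 + 2 = 1 (mod 3)
x^1: 2 + 1 = 0 (mod 3)
x^2: 0 + 0 = 0 (mod 3)
x^3: 0 + 2 = 2 (mod 3)
Result: 1 + 2x^3

f + g = 1 + 2x^3


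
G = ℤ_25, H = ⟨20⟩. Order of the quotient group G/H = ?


|⟨20⟩| = n / gcd(20, 25) = 25 / 5 = 5
H is normal (ℤ_25 is abelian).
|G/H| = |G| / |H| = 25 / 5 = 5

|G/H| = 5


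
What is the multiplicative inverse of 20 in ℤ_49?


Use the extended Euclidean algorithm to write 1 = 20·s + 49·t; then s mod 49 is the inverse.
Euclidean algorithm:
  20 = 0·49 + 20
  49 = 2·20 + 9
  20 = 2·9 + 2
  9 = 4·2 + 1
  2 = 2·1 + 0
gcd(20,49) = 1
Back-substitution gives: 20·(-22) + 49·(9) = 1
So 20⁻¹ ≡ -22 ≡ 27 (mod 49)
Check: 20 × 27 = 540 ≡ 1 (mod 49) ✓

20⁻¹ ≡ 27 (mod 49)


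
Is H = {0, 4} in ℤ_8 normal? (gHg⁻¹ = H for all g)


H = {0, 4} in ℤ_8
ℤ_8 is abelian; every subgroup of an abelian group is normal

Yes, normal subgroup


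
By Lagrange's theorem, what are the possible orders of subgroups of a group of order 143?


Lagrange's theorem: |H| divides |G|
|G| = 143
Divisors of 143: 1, 11, 13, 143

Possible subgroup orders: {1, 11, 13, 143}


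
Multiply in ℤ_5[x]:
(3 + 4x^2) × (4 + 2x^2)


Expand and collect like terms; reduce coefficients mod 5:
x^0: 3·4 = 12 ≡ 2 (mod 5)
x^1: 3·0 + 0·4 = 0 ≡ 0 (mod 5)
x^2: 3·2 + 0·0 + 4·4 = 22 ≡ 2 (mod 5)
x^3: 0·2 + 4·0 = 0 ≡ 0 (mod 5)
x^4: 4·2 = 8 ≡ 3 (mod 5)
Result: 2 + 2x^2 + 3x^4

f · g = 2 + 2x^2 + 3x^4


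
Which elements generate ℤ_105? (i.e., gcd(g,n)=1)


g generates ℤ_n iff gcd(g,n) = 1
Prime factors of 105: 3, 5, 7
Generators are g ∈ {1,...,104} not divisible by any of these primes.
Generators: {1, 2, 4, 8, 11, 13, 16, 17, 19, 22, 23, 26, 29, 31, 32, 34, 37, 38, 41, 43, 44, 46, 47, 52, 53, 58, 59, 61, 62, 64, 67, 68, 71, 73, 74, 76, 79, 82, 83, 86, 88, 89, 92, 94, 97, 101, 103, 104}
Number of generators = φ(105) = 48

Generators of ℤ_105 = {1, 2, 4, 8, 11, 13, 16, 17, 19, 22, 23, 26, 29, 31, 32, 34, 37, 38, 41, 43, 44, 46, 47, 52, 53, 58, 59, 61, 62, 64, 67, 68, 71, 73, 74, 76, 79, 82, 83, 86, 88, 89, 92, 94, 97, 101, 103, 104}


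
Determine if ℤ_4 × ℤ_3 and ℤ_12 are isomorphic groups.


Comparing ℤ_4 × ℤ_3 and ℤ_12:
gcd(4,3) = 1, so ℤ_4 × ℤ_3 ≅ ℤ_12 (CRT)

Yes, ℤ_4 × ℤ_3 ≅ ℤ_12


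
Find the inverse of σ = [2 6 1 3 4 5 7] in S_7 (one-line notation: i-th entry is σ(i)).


To find σ⁻¹, swap domain and range:
σ(1) = 2 → σ⁻¹(2) = 1
σ(2) = 6 → σ⁻¹(6) = 2
σ(3) = 1 → σ⁻¹(1) = 3
σ(4) = 3 → σ⁻¹(3) = 4
σ(5) = 4 → σ⁻¹(4) = 5
σ(6) = 5 → σ⁻¹(5) = 6
σ(7) = 7 → σ⁻¹(7) = 7

σ⁻¹ = [3 1 4 5 6 2 7]


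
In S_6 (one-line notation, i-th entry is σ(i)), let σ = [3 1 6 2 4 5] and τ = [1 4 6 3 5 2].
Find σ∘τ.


σ∘τ: apply τ first, then σ
1 →τ 1 →σ 3
2 →τ 4 →σ 2
3 →τ 6 →σ 5
4 →τ 3 →σ 6
5 →τ 5 →σ 4
6 →τ 2 →σ 1

σ∘τ = [3 2 5 6 4 1]


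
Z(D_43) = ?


Z(G) = {g ∈ G | gx = xg for all x ∈ G}
For odd n, Z(D_n) = {e}: no nontrivial rotation commutes with all reflections

Z(D_43) = {e}


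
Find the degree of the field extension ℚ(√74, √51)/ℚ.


[ℚ(√74,√51):ℚ] = [ℚ(√74,√51):ℚ(√74)]·[ℚ(√74):ℚ] = 2·2 = 4

[ℚ(√74, √51)/ℚ] = 4


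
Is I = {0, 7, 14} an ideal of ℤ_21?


Check ideal conditions for I = {0, 7, 14} in ℤ_21:
(1) I is an additive subgroup? Yes
(2) For r ∈ ℤ_21 and a ∈ I: r·a ∈ I? Yes

Yes, I is an ideal of ℤ_21


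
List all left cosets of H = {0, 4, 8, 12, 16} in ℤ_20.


H = {0, 4, 8, 12, 16}, |H| = 5
Number of cosets = |G|/|H| = 20/5 = 4
0 + H = {0, 4, 8, 12, 16}
1 + H = {1, 5, 9, 13, 17}
2 + H = {2, 6, 10, 14, 18}
3 + H = {3, 7, 11, 15, 19}

Cosets: 0+H={0,4,8,12,16}; 1+H={1,5,9,13,17}; 2+H={2,6,10,14,18}; 3+H={3,7,11,15,19}


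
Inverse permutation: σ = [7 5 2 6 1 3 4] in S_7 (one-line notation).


To find σ⁻¹, swap domain and range:
σ(1) = 7 → σ⁻¹(7) = 1
σ(2) = 5 → σ⁻¹(5) = 2
σ(3) = 2 → σ⁻¹(2) = 3
σ(4) = 6 → σ⁻¹(6) = 4
σ(5) = 1 → σ⁻¹(1) = 5
σ(6) = 3 → σ⁻¹(3) = 6
σ(7) = 4 → σ⁻¹(4) = 7

σ⁻¹ = [5 3 6 7 2 4 1]


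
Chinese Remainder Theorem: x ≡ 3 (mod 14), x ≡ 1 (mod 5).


m₁ = 14, m₂ = 5, gcd = 1, so CRT applies. M = m₁·m₂ = 70
Let M₁ = M/m₁ = 5, M₂ = M/m₂ = 14
Find y₁ ≡ M₁⁻¹ (mod m₁): 5⁻¹ ≡ 3 (mod 14)
Find y₂ ≡ M₂⁻¹ (mod m₂): 14⁻¹ ≡ 4 (mod 5)
x = a₁·M₁·y₁ + a₂·M₂·y₂ = 3·5·3 + 1·14·4 = 101
Reduce mod 70: x ≡ 31
Check: 31 mod 14 = 3 ✓, 31 mod 5 = 1 ✓

x ≡ 31 (mod 70)


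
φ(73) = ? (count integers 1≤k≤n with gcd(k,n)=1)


Factor n: 73 = 73
φ(n) = n · ∏(1 - 1/p) over distinct primes p | n
φ(73) = 73 · (1 - 1/73) = 72

φ(73) = 72


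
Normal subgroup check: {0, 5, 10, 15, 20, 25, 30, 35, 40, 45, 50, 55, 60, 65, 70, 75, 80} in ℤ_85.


H = {0, 5, 10, 15, 20, 25, 30, 35, 40, 45, 50, 55, 60, 65, 70, 75, 80} in ℤ_85
ℤ_85 is abelian; every subgroup of an abelian group is normal

Yes, normal subgroup


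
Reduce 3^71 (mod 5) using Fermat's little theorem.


Fermat's little theorem: if p is prime and gcd(a,p)=1, then a^(p-1) ≡ 1 (mod p)
p = 5 is prime, gcd(3,5) = 1
Reduce exponent: 71 mod 4 = 3
So 3^71 ≡ 3^3 (mod 5)
3^3 mod 5 = 2

3^71 ≡ 2 (mod 5)


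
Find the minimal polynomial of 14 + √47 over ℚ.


Let α = 14 + √47. Then α - 14 = √47, so (α - 14)² = 47, giving α² - 28α + 149 = 0. Degree 2 and α ∉ ℚ, so this is the minimal polynomial.

Minimal polynomial: x² - 28x + 149


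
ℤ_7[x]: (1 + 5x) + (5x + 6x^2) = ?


Add coefficients mod 7:
x^0: 1 + 0 = 1 (mod 7)
x^1: 5 + 5 = 3 (mod 7)
x^2: 0 + 6 = 6 (mod 7)
Result: 1 + 3x + 6x^2

f + g = 1 + 3x + 6x^2


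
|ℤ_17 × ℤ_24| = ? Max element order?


|ℤ_17 × ℤ_24| = 17 × 24 = 408
Max element order = lcm(17,24) = 408
Cyclic? Yes (gcd=1)

|ℤ_17×ℤ_24| = 408, max element order = 408


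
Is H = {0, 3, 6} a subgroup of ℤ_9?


Subgroup test for H = {0, 3, 6} in (ℤ_9, +):
(1) 0 ∈ H? Yes
(2) Closure: for all a,b ∈ H, (a+b) mod 9 ∈ H? Yes
(3) Inverses: for all a ∈ H, -a mod 9 ∈ H? Yes

Yes, H is a subgroup of ℤ_9


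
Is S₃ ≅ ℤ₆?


Comparing S₃ and ℤ₆:
S₃ is non-abelian, ℤ₆ is abelian

No, S₃ ≇ ℤ₆


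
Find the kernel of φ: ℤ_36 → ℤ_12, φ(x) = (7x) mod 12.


Kernel = preimage of identity
ker(φ) = {x ∈ ℤ_36 : 7x ≡ 0 (mod 12)}. Since 12 | 36, φ is well-defined. The kernel is the cyclic subgroup ⟨12⟩ of ℤ_36 (order 3), i.e. {0, 12, 24}

ker(φ) = {0, 12, 24}


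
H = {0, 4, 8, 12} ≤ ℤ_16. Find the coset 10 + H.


10 + H = {10 + h (mod 16) : h ∈ H}
10+0=10, 10+4=14, 10+8=2, 10+12=6
10 + H = {2, 6, 10, 14} = 2 + H

10 + H = {2, 6, 10, 14}


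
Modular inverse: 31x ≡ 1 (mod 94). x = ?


Use the extended Euclidean algorithm to write 1 = 31·s + 94·t; then s mod 94 is the inverse.
Euclidean algorithm:
  31 = 0·94 + 31
  94 = 3·31 + 1
  31 = 31·1 + 0
gcd(31,94) = 1
Back-substitution gives: 31·(-3) + 94·(1) = 1
So 31⁻¹ ≡ -3 ≡ 91 (mod 94)
Check: 31 × 91 = 2821 ≡ 1 (mod 94) ✓

31⁻¹ ≡ 91 (mod 94)


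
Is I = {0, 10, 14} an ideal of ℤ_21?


Check ideal conditions for I = {0, 10, 14} in ℤ_21:
(1) I is an additive subgroup? No
(2) For r ∈ ℤ_21 and a ∈ I: r·a ∈ I? No  [counterexample: r=2, a=10, r·a mod 21 = 20 ∉ I]

No, I is not an ideal of ℤ_21


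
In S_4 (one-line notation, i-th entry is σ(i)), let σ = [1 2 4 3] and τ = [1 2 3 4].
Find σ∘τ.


σ∘τ: apply τ first, then σ
1 →τ 1 →σ 1
2 →τ 2 →σ 2
3 →τ 3 →σ 4
4 →τ 4 →σ 3

σ∘τ = [1 2 4 3]


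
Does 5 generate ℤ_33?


g generates ℤ_n iff gcd(g, n) = 1
gcd(5, 33) = 1
Since gcd = 1, 5 is a generator.

Yes, 5 generates ℤ_33


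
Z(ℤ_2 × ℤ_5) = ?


Z(G) = {g ∈ G | gx = xg for all x ∈ G}
Direct product of abelian groups is abelian, so Z(G) = G

Z(ℤ_2 × ℤ_5) = ℤ_2 × ℤ_5


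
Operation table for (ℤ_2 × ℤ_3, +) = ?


Elements: {(0,0), (0,1), (0,2), (1,0), (1,1), (1,2)}
Operation: componentwise addition mod (2, 3)
Entry (a, b) = ((a₁+b₁) mod 2, (a₂+b₂) mod 3)

Cayley table:
      | (0,0) | (0,1) | (0,2) | (1,0) | (1,1) | (1,2)
(0,0) | (0,0) | (0,1) | (0,2) | (1,0) | (1,1) | (1,2)
(0,1) | (0,1) | (0,2) | (0,0) | (1,1) | (1,2) | (1,0)
(0,2) | (0,2) | (0,0) | (0,1) | (1,2) | (1,0) | (1,1)
(1,0) | (1,0) | (1,1) | (1,2) | (0,0) | (0,1) | (0,2)
(1,1) | (1,1) | (1,2) | (1,0) | (0,1) | (0,2) | (0,0)
(1,2) | (1,2) | (1,0) | (1,1) | (0,2) | (0,0) | (0,1)


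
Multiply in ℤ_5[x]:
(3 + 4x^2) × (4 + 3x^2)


Expand and collect like terms; reduce coefficients mod 5:
x^0: 3·4 = 12 ≡ 2 (mod 5)
x^1: 3·0 + 0·4 = 0 ≡ 0 (mod 5)
x^2: 3·3 + 0·0 + 4·4 = 25 ≡ 0 (mod 5)
x^3: 0·3 + 4·0 = 0 ≡ 0 (mod 5)
x^4: 4·3 = 12 ≡ 2 (mod 5)
Result: 2 + 2x^4

f · g = 2 + 2x^4


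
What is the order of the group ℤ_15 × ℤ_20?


|A × B| = |A| · |B|
|ℤ_15 × ℤ_20| = 15 × 20 = 300

|ℤ_15 × ℤ_20| = 300


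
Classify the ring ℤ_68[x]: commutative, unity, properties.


ℤ_68 has zero divisors (2·34 ≡ 0), and these lift to constant zero divisors in ℤ_68[x]; so not an integral domain
Commutative: Yes
Integral domain: No
Has unity: Yes

ℤ_68[x]: Commutative=Yes, Unity=Yes


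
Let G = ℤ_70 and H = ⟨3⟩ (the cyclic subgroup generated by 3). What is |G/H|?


|⟨3⟩| = n / gcd(3, 70) = 70 / 1 = 70
H is normal (ℤ_70 is abelian).
|G/H| = |G| / |H| = 70 / 70 = 1

|G/H| = 1


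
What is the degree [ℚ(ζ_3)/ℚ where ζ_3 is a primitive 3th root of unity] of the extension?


[ℚ(ζ_n):ℚ] = deg Φ_n(x) = φ(n). Here φ(3) = 2

[ℚ(ζ_3)/ℚ where ζ_3 is a primitive 3th root of unity] = 2


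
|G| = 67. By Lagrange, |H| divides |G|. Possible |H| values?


Lagrange's theorem: |H| divides |G|
|G| = 67
Divisors of 67: 1, 67

Possible subgroup orders: {1, 67}


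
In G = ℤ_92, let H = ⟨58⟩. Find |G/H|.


|⟨58⟩| = n / gcd(58, 92) = 92 / 2 = 46
H is normal (ℤ_92 is abelian).
|G/H| = |G| / |H| = 92 / 46 = 2

|G/H| = 2


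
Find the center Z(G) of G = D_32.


Z(G) = {g ∈ G | gx = xg for all x ∈ G}
For even n, Z(D_n) = {e, r^(n/2)}: the 180° rotation r^16 commutes with every reflection and rotation

Z(D_32) = {e, r^16}


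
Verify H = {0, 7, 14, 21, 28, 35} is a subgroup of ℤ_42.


Subgroup test for H = {0, 7, 14, 21, 28, 35} in (ℤ_42, +):
(1) 0 ∈ H? Yes
(2) Closure: for all a,b ∈ H, (a+b) mod 42 ∈ H? Yes
(3) Inverses: for all a ∈ H, -a mod 42 ∈ H? Yes

Yes, H is a subgroup of ℤ_42


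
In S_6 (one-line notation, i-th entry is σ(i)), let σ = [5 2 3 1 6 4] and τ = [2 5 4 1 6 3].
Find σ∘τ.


σ∘τ: apply τ first, then σ
1 →τ 2 →σ 2
2 →τ 5 →σ 6
3 →τ 4 →σ 1
4 →τ 1 →σ 5
5 →τ 6 →σ 4
6 →τ 3 →σ 3

σ∘τ = [2 6 1 5 4 3]


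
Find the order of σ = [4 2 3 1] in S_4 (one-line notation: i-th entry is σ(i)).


Cycle decomposition: (1 4)
Cycle lengths: 2
Order = lcm(2) = 2

ord(σ) = 2


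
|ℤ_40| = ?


ℤ_n has n elements.

|ℤ_40| = 40


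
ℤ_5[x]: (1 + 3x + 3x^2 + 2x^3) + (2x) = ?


Add coefficients mod 5:
x^0: 1 + 0 = 1 (mod 5)
x^1: 3 + 2 = 0 (mod 5)
x^2: 3 + 0 = 3 (mod 5)
x^3: 2 + 0 = 2 (mod 5)
Result: 1 + 3x^2 + 2x^3

f + g = 1 + 3x^2 + 2x^3


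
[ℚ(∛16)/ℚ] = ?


∛16 has minimal polynomial x³ - 16 (irreducible over ℚ since 16 is not a perfect cube)

[ℚ(∛16)/ℚ] = 3


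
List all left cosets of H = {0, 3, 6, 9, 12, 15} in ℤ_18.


H = {0, 3, 6, 9, 12, 15}, |H| = 6
Number of cosets = |G|/|H| = 18/6 = 3
0 + H = {0, 3, 6, 9, 12, 15}
1 + H = {1, 4, 7, 10, 13, 16}
2 + H = {2, 5, 8, 11, 14, 17}

Cosets: 0+H={0,3,6,9,12,15}; 1+H={1,4,7,10,13,16}; 2+H={2,5,8,11,14,17}


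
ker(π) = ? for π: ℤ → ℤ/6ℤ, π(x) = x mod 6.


Kernel = preimage of identity
ker(π) = multiples of 6 = 6ℤ

ker(π) = 6ℤ


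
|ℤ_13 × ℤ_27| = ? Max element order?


|ℤ_13 × ℤ_27| = 13 × 27 = 351
Max element order = lcm(13,27) = 351
Cyclic? Yes (gcd=1)

|ℤ_13×ℤ_27| = 351, max element order = 351


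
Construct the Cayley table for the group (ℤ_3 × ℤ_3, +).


Elements: {(0,0), (0,1), (0,2), (1,0), (1,1), (1,2), (2,0), (2,1), (2,2)}
Operation: componentwise addition mod (3, 3)
Entry (a, b) = ((a₁+b₁) mod 3, (a₂+b₂) mod 3)

Cayley table:
      | (0,0) | (0,1) | (0,2) | (1,0) | (1,1) | (1,2) | (2,0) | (2,1) | (2,2)
(0,0) | (0,0) | (0,1) | (0,2) | (1,0) | (1,1) | (1,2) | (2,0) | (2,1) | (2,2)
(0,1) | (0,1) | (0,2) | (0,0) | (1,1) | (1,2) | (1,0) | (2,1) | (2,2) | (2,0)
(0,2) | (0,2) | (0,0) | (0,1) | (1,2) | (1,0) | (1,1) | (2,2) | (2,0) | (2,1)
(1,0) | (1,0) | (1,1) | (1,2) | (2,0) | (2,1) | (2,2) | (0,0) | (0,1) | (0,2)
(1,1) | (1,1) | (1,2) | (1,0) | (2,1) | (2,2) | (2,0) | (0,1) | (0,2) | (0,0)
(1,2) | (1,2) | (1,0) | (1,1) | (2,2) | (2,0) | (2,1) | (0,2) | (0,0) | (0,1)
(2,0) | (2,0) | (2,1) | (2,2) | (0,0) | (0,1) | (0,2) | (1,0) | (1,1) | (1,2)
(2,1) | (2,1) | (2,2) | (2,0) | (0,1) | (0,2) | (0,0) | (1,1) | (1,2) | (1,0)
(2,2) | (2,2) | (2,0) | (2,1) | (0,2) | (0,0) | (0,1) | (1,2) | (1,0) | (1,1)


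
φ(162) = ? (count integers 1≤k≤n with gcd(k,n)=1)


Factor n: 162 = 2 × 3^4
φ(n) = n · ∏(1 - 1/p) over distinct primes p | n
φ(162) = 162 · (1 - 1/2) · (1 - 1/3) = 54

φ(162) = 54


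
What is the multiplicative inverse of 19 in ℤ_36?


Use the extended Euclidean algorithm to write 1 = 19·s + 36·t; then s mod 36 is the inverse.
Euclidean algorithm:
  19 = 0·36 + 19
  36 = 1·19 + 17
  19 = 1·17 + 2
  17 = 8·2 + 1
  2 = 2·1 + 0
gcd(19,36) = 1
Back-substitution gives: 19·(-17) + 36·(9) = 1
So 19⁻¹ ≡ -17 ≡ 19 (mod 36)
Check: 19 × 19 = 361 ≡ 1 (mod 36) ✓

19⁻¹ ≡ 19 (mod 36)


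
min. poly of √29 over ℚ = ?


√29 satisfies x² - 29 = 0, irreducible over ℚ since 29 is squarefree

Minimal polynomial: x² - 29


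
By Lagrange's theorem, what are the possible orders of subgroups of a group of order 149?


Lagrange's theorem: |H| divides |G|
|G| = 149
Divisors of 149: 1, 149

Possible subgroup orders: {1, 149}


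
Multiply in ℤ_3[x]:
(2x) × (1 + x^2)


Expand and collect like terms; reduce coefficients mod 3:
x^0: 0·1 = 0 ≡ 0 (mod 3)
x^1: 0·0 + 2·1 = 2 ≡ 2 (mod 3)
x^2: 0·1 + 2·0 = 0 ≡ 0 (mod 3)
x^3: 2·1 = 2 ≡ 2 (mod 3)
Result: 2x + 2x^3

f · g = 2x + 2x^3


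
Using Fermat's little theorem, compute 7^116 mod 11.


Fermat's little theorem: if p is prime and gcd(a,p)=1, then a^(p-1) ≡ 1 (mod p)
p = 11 is prime, gcd(7,11) = 1
Reduce exponent: 116 mod 10 = 6
So 7^116 ≡ 7^6 (mod 11)
7^6 mod 11 = 4

7^116 ≡ 4 (mod 11)


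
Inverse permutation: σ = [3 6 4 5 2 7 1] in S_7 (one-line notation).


To find σ⁻¹, swap domain and range:
σ(1) = 3 → σ⁻¹(3) = 1
σ(2) = 6 → σ⁻¹(6) = 2
σ(3) = 4 → σ⁻¹(4) = 3
σ(4) = 5 → σ⁻¹(5) = 4
σ(5) = 2 → σ⁻¹(2) = 5
σ(6) = 7 → σ⁻¹(7) = 6
σ(7) = 1 → σ⁻¹(1) = 7

σ⁻¹ = [7 5 1 3 4 2 6]


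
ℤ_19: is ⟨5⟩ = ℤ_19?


g generates ℤ_n iff gcd(g, n) = 1
gcd(5, 19) = 1
Since gcd = 1, 5 is a generator.

Yes, 5 generates ℤ_19


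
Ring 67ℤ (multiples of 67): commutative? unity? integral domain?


67ℤ is a commutative ring under +,× but has no multiplicative identity (1 ∉ 67ℤ); it has no zero divisors, but without unity it is not an integral domain
Commutative: Yes
Integral domain: No
Has unity: No

67ℤ (multiples of 67): Commutative=Yes, Unity=No


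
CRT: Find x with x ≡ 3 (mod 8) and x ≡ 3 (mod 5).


m₁ = 8, m₂ = 5, gcd = 1, so CRT applies. M = m₁·m₂ = 40
Let M₁ = M/m₁ = 5, M₂ = M/m₂ = 8
Find y₁ ≡ M₁⁻¹ (mod m₁): 5⁻¹ ≡ 5 (mod 8)
Find y₂ ≡ M₂⁻¹ (mod m₂): 8⁻¹ ≡ 2 (mod 5)
x = a₁·M₁·y₁ + a₂·M₂·y₂ = 3·5·5 + 3·8·2 = 123
Reduce mod 40: x ≡ 3
Check: 3 mod 8 = 3 ✓, 3 mod 5 = 3 ✓

x ≡ 3 (mod 40)


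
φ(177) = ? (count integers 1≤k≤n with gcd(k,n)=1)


Factor n: 177 = 3 × 59
φ(n) = n · ∏(1 - 1/p) over distinct primes p | n
φ(177) = 177 · (1 - 1/3) · (1 - 1/59) = 116

φ(177) = 116


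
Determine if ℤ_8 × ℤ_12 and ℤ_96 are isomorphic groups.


Comparing ℤ_8 × ℤ_12 and ℤ_96:
gcd(8,12) = 4 ≠ 1. Max element order in ℤ_8×ℤ_12 is lcm(8,12) = 24 < 96, so it has no element of order 96

No, ℤ_8 × ℤ_12 ≇ ℤ_96


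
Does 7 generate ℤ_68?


g generates ℤ_n iff gcd(g, n) = 1
gcd(7, 68) = 1
Since gcd = 1, 7 is a generator.

Yes, 7 generates ℤ_68


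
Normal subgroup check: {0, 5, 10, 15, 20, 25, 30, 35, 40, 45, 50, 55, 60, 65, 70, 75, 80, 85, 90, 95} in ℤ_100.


H = {0, 5, 10, 15, 20, 25, 30, 35, 40, 45, 50, 55, 60, 65, 70, 75, 80, 85, 90, 95} in ℤ_100
ℤ_100 is abelian; every subgroup of an abelian group is normal

Yes, normal subgroup


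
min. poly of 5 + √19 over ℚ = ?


Let α = 5 + √19. Then α - 5 = √19, so (α - 5)² = 19, giving α² - 10α + 6 = 0. Degree 2 and α ∉ ℚ, so this is the minimal polynomial.

Minimal polynomial: x² - 10x + 6


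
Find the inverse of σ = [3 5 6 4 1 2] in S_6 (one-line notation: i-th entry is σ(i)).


To find σ⁻¹, swap domain and range:
σ(1) = 3 → σ⁻¹(3) = 1
σ(2) = 5 → σ⁻¹(5) = 2
σ(3) = 6 → σ⁻¹(6) = 3
σ(4) = 4 → σ⁻¹(4) = 4
σ(5) = 1 → σ⁻¹(1) = 5
σ(6) = 2 → σ⁻¹(2) = 6

σ⁻¹ = [5 6 1 4 2 3]


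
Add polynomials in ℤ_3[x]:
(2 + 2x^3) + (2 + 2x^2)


Add coefficients mod 3:
x^0: 2 + 2 = 1 (mod 3)
x^1: 0 + 0 = 0 (mod 3)
x^2: 0 + 2 = 2 (mod 3)
x^3: 2 + 0 = 2 (mod 3)
Result: 1 + 2x^2 + 2x^3

f + g = 1 + 2x^2 + 2x^3


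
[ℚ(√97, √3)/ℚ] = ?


[ℚ(√97,√3):ℚ] = [ℚ(√97,√3):ℚ(√97)]·[ℚ(√97):ℚ] = 2·2 = 4

[ℚ(√97, √3)/ℚ] = 4


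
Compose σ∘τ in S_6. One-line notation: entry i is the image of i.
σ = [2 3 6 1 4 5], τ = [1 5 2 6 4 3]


σ∘τ: apply τ first, then σ
1 →τ 1 →σ 2
2 →τ 5 →σ 4
3 →τ 2 →σ 3
4 →τ 6 →σ 5
5 →τ 4 →σ 1
6 →τ 3 →σ 6

σ∘τ = [2 4 3 5 1 6]


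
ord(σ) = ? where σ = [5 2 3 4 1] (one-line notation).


Cycle decomposition: (1 5)
Cycle lengths: 2
Order = lcm(2) = 2

ord(σ) = 2


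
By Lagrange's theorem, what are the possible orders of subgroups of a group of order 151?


Lagrange's theorem: |H| divides |G|
|G| = 151
Divisors of 151: 1, 151

Possible subgroup orders: {1, 151}


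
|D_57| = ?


|D_n| = 2n (n rotations and n reflections)
|D_57| = 2×57 = 114

|D_57| = 114


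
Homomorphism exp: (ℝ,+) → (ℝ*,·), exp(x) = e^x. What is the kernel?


Kernel = preimage of identity
ker(exp) = {x ∈ ℝ | e^x = 1} = {0}

ker(exp) = {0}


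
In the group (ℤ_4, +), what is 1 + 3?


Operation: addition mod 4
1 + 3 = (a + b) mod 4 with a = 1, b = 3

1 + 3 = 0


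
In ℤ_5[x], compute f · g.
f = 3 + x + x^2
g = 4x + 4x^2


Expand and collect like terms; reduce coefficients mod 5:
x^0: 3·0 = 0 ≡ 0 (mod 5)
x^1: 3·4 + 1·0 = 12 ≡ 2 (mod 5)
x^2: 3·4 + 1·4 + 1·0 = 16 ≡ 1 (mod 5)
x^3: 1·4 + 1·4 = 8 ≡ 3 (mod 5)
x^4: 1·4 = 4 ≡ 4 (mod 5)
Result: 2x + x^2 + 3x^3 + 4x^4

f · g = 2x + x^2 + 3x^3 + 4x^4


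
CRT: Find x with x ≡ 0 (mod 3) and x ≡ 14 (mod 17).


m₁ = 3, m₂ = 17, gcd = 1, so CRT applies. M = m₁·m₂ = 51
Let M₁ = M/m₁ = 17, M₂ = M/m₂ = 3
Find y₁ ≡ M₁⁻¹ (mod m₁): 17⁻¹ ≡ 2 (mod 3)
Find y₂ ≡ M₂⁻¹ (mod m₂): 3⁻¹ ≡ 6 (mod 17)
x = a₁·M₁·y₁ + a₂·M₂·y₂ = 0·17·2 + 14·3·6 = 252
Reduce mod 51: x ≡ 48
Check: 48 mod 3 = 0 ✓, 48 mod 17 = 14 ✓

x ≡ 48 (mod 51)


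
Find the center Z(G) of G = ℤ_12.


Z(G) = {g ∈ G | gx = xg for all x ∈ G}
ℤ_12 is abelian, so Z(G) = G

Z(ℤ_12) = ℤ_12


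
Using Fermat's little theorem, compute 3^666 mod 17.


Fermat's little theorem: if p is prime and gcd(a,p)=1, then a^(p-1) ≡ 1 (mod p)
p = 17 is prime, gcd(3,17) = 1
Reduce exponent: 666 mod 16 = 10
So 3^666 ≡ 3^10 (mod 17)
3^10 mod 17 = 8

3^666 ≡ 8 (mod 17)


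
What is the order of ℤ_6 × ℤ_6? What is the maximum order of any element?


|ℤ_6 × ℤ_6| = 6 × 6 = 36
Max element order = lcm(6,6) = 6
Cyclic? No (gcd=6)

|ℤ_6×ℤ_6| = 36, max element order = 6


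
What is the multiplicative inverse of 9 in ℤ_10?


Use the extended Euclidean algorithm to write 1 = 9·s + 10·t; then s mod 10 is the inverse.
Euclidean algorithm:
  9 = 0·10 + 9
  10 = 1·9 + 1
  9 = 9·1 + 0
gcd(9,10) = 1
Back-substitution gives: 9·(-1) + 10·(1) = 1
So 9⁻¹ ≡ -1 ≡ 9 (mod 10)
Check: 9 × 9 = 81 ≡ 1 (mod 10) ✓

9⁻¹ ≡ 9 (mod 10)


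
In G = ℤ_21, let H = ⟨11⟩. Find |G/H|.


|⟨11⟩| = n / gcd(11, 21) = 21 / 1 = 21
H is normal (ℤ_21 is abelian).
|G/H| = |G| / |H| = 21 / 21 = 1

|G/H| = 1


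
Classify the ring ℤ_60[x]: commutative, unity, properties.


ℤ_60 has zero divisors (2·30 ≡ 0), and these lift to constant zero divisors in ℤ_60[x]; so not an integral domain
Commutative: Yes
Integral domain: No
Has unity: Yes

ℤ_60[x]: Commutative=Yes, Unity=Yes


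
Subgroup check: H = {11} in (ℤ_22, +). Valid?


Subgroup test for H = {11} in (ℤ_22, +):
(1) 0 ∈ H? No
(2) Closure: for all a,b ∈ H, (a+b) mod 22 ∈ H? No  [counterexample: 11 + 11 = 0 ∉ H]
(3) Inverses: for all a ∈ H, -a mod 22 ∈ H? Yes

No, H is not a subgroup of ℤ_22


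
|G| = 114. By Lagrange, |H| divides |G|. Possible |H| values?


Lagrange's theorem: |H| divides |G|
|G| = 114
Divisors of 114: 1, 2, 3, 6, 19, 38, 57, 114

Possible subgroup orders: {1, 2, 3, 6, 19, 38, 57, 114}


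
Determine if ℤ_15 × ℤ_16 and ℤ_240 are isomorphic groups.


Comparing ℤ_15 × ℤ_16 and ℤ_240:
gcd(15,16) = 1, so ℤ_15 × ℤ_16 ≅ ℤ_240 (CRT)

Yes, ℤ_15 × ℤ_16 ≅ ℤ_240


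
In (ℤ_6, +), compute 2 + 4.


Operation: addition mod 6
2 + 4 = (a + b) mod 6 with a = 2, b = 4

2 + 4 = 0


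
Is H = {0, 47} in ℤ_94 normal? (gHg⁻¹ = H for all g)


H = {0, 47} in ℤ_94
ℤ_94 is abelian; every subgroup of an abelian group is normal

Yes, normal subgroup


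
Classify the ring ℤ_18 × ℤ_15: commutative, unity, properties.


Direct product ring; commutative with unity (1,1); but (1,0)·(0,1) = (0,0) gives zero divisors, so not an integral domain
Commutative: Yes
Integral domain: No
Has unity: Yes

ℤ_18 × ℤ_15: Commutative=Yes, Unity=Yes


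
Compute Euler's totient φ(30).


φ(n) = count of k ∈ {1,...,n} with gcd(k,n)=1
Coprimes to 30: {1, 7, 11, 13, 17, 19, 23, 29}
Count: 8

φ(30) = 8


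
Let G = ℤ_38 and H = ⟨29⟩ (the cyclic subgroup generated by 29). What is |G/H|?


|⟨29⟩| = n / gcd(29, 38) = 38 / 1 = 38
H is normal (ℤ_38 is abelian).
|G/H| = |G| / |H| = 38 / 38 = 1

|G/H| = 1


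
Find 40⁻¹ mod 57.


Use the extended Euclidean algorithm to write 1 = 40·s + 57·t; then s mod 57 is the inverse.
Euclidean algorithm:
  40 = 0·57 + 40
  57 = 1·40 + 17
  40 = 2·17 + 6
  17 = 2·6 + 5
  6 = 1·5 + 1
  5 = 5·1 + 0
gcd(40,57) = 1
Back-substitution gives: 40·(10) + 57·(-7) = 1
So 40⁻¹ ≡ 10 ≡ 10 (mod 57)
Check: 40 × 10 = 400 ≡ 1 (mod 57) ✓

40⁻¹ ≡ 10 (mod 57)


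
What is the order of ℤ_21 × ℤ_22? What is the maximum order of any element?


|ℤ_21 × ℤ_22| = 21 × 22 = 462
Max element order = lcm(21,22) = 462
Cyclic? Yes (gcd=1)

|ℤ_21×ℤ_22| = 462, max element order = 462


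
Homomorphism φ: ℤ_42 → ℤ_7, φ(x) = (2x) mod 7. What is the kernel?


Kernel = preimage of identity
ker(φ) = {x ∈ ℤ_42 : 2x ≡ 0 (mod 7)}. Since 7 | 42, φ is well-defined. The kernel is the cyclic subgroup ⟨7⟩ of ℤ_42 (order 6), i.e. {0, 7, 14, 21, 28, 35}

ker(φ) = {0, 7, 14, 21, 28, 35}


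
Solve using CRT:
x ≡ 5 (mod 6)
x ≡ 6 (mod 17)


m₁ = 6, m₂ = 17, gcd = 1, so CRT applies. M = m₁·m₂ = 102
Let M₁ = M/m₁ = 17, M₂ = M/m₂ = 6
Find y₁ ≡ M₁⁻¹ (mod m₁): 17⁻¹ ≡ 5 (mod 6)
Find y₂ ≡ M₂⁻¹ (mod m₂): 6⁻¹ ≡ 3 (mod 17)
x = a₁·M₁·y₁ + a₂·M₂·y₂ = 5·17·5 + 6·6·3 = 533
Reduce mod 102: x ≡ 23
Check: 23 mod 6 = 5 ✓, 23 mod 17 = 6 ✓

x ≡ 23 (mod 102)


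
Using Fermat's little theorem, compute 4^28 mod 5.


Fermat's little theorem: if p is prime and gcd(a,p)=1, then a^(p-1) ≡ 1 (mod p)
p = 5 is prime, gcd(4,5) = 1
Reduce exponent: 28 mod 4 = 0
So 4^28 ≡ 4^0 (mod 5)
4^0 = 1

4^28 ≡ 1 (mod 5)


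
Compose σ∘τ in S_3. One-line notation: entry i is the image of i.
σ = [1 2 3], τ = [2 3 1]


σ∘τ: apply τ first, then σ
1 →τ 2 →σ 2
2 →τ 3 →σ 3
3 →τ 1 →σ 1

σ∘τ = [2 3 1]


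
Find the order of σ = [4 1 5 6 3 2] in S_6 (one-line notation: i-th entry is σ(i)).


Cycle decomposition: (1 4 6 2) (3 5)
Cycle lengths: 4, 2
Order = lcm(4, 2) = 4

ord(σ) = 4


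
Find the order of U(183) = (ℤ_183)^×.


U(n) is the group of units mod n; |U(n)| = φ(n)
|U(183)| = φ(183) = 120

|U(183) = (ℤ_183)^×| = 120


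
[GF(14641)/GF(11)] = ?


GF(14641) = GF(11^4), so the extension degree is 4

[GF(14641)/GF(11)] = 4


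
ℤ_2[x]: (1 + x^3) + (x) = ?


Add coefficients mod 2:
x^0: 1 + 0 = 1 (mod 2)
x^1: 0 + 1 = 1 (mod 2)
x^2: 0 + 0 = 0 (mod 2)
x^3: 1 + 0 = 1 (mod 2)
Result: 1 + x + x^3

f + g = 1 + x + x^3


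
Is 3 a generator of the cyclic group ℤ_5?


g generates ℤ_n iff gcd(g, n) = 1
gcd(3, 5) = 1
Since gcd = 1, 3 is a generator.

Yes, 3 generates ℤ_5


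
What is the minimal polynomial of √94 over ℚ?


√94 satisfies x² - 94 = 0, irreducible over ℚ since 94 is squarefree

Minimal polynomial: x² - 94


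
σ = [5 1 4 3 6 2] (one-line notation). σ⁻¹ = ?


To find σ⁻¹, swap domain and range:
σ(1) = 5 → σ⁻¹(5) = 1
σ(2) = 1 → σ⁻¹(1) = 2
σ(3) = 4 → σ⁻¹(4) = 3
σ(4) = 3 → σ⁻¹(3) = 4
σ(5) = 6 → σ⁻¹(6) = 5
σ(6) = 2 → σ⁻¹(2) = 6

σ⁻¹ = [2 6 4 3 1 5]


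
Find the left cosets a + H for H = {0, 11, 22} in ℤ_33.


H = {0, 11, 22}, |H| = 3
Number of cosets = |G|/|H| = 33/3 = 11
0 + H = {0, 11, 22}
1 + H = {1, 12, 23}
2 + H = {2, 13, 24}
3 + H = {3, 14, 25}
4 + H = {4, 15, 26}
5 + H = {5, 16, 27}
6 + H = {6, 17, 28}
7 + H = {7, 18, 29}
8 + H = {8, 19, 30}
9 + H = {9, 20, 31}
10 + H = {10, 21, 32}

Cosets: 0+H={0,11,22}; 1+H={1,12,23}; 2+H={2,13,24}; 3+H={3,14,25}; 4+H={4,15,26}; 5+H={5,16,27}; 6+H={6,17,28}; 7+H={7,18,29}; 8+H={8,19,30}; 9+H={9,20,31}; 10+H={10,21,32}


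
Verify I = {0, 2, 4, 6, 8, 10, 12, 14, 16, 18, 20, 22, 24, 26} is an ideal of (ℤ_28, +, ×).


Check ideal conditions for I = {0, 2, 4, 6, 8, 10, 12, 14, 16, 18, 20, 22, 24, 26} in ℤ_28:
(1) I is an additive subgroup? Yes
(2) For r ∈ ℤ_28 and a ∈ I: r·a ∈ I? Yes

Yes, I is an ideal of ℤ_28


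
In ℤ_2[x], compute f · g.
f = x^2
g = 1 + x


Expand and collect like terms; reduce coefficients mod 2:
x^0: 0·1 = 0 ≡ 0 (mod 2)
x^1: 0·1 + 0·1 = 0 ≡ 0 (mod 2)
x^2: 0·1 + 1·1 = 1 ≡ 1 (mod 2)
x^3: 1·1 = 1 ≡ 1 (mod 2)
Result: x^2 + x^3

f · g = x^2 + x^3


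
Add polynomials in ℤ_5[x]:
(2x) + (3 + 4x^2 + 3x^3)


Add coefficients mod 5:
x^0: 0 + 3 = 3 (mod 5)
x^1: 2 + 0 = 2 (mod 5)
x^2: 0 + 4 = 4 (mod 5)
x^3: 0 + 3 = 3 (mod 5)
Result: 3 + 2x + 4x^2 + 3x^3

f + g = 3 + 2x + 4x^2 + 3x^3


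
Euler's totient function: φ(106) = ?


Factor n: 106 = 2 × 53
φ(n) = n · ∏(1 - 1/p) over distinct primes p | n
φ(106) = 106 · (1 - 1/2) · (1 - 1/53) = 52

φ(106) = 52


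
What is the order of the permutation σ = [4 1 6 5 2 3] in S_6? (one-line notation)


Cycle decomposition: (1 4 5 2) (3 6)
Cycle lengths: 4, 2
Order = lcm(4, 2) = 4

ord(σ) = 4


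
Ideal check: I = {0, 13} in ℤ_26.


Check ideal conditions for I = {0, 13} in ℤ_26:
(1) I is an additive subgroup? Yes
(2) For r ∈ ℤ_26 and a ∈ I: r·a ∈ I? Yes

Yes, I is an ideal of ℤ_26


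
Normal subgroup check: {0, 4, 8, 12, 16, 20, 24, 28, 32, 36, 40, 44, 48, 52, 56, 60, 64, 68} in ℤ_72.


H = {0, 4, 8, 12, 16, 20, 24, 28, 32, 36, 40, 44, 48, 52, 56, 60, 64, 68} in ℤ_72
ℤ_72 is abelian; every subgroup of an abelian group is normal

Yes, normal subgroup


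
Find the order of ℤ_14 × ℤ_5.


|A × B| = |A| · |B|
|ℤ_14 × ℤ_5| = 14 × 5 = 70

|ℤ_14 × ℤ_5| = 70


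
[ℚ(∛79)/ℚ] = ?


∛79 has minimal polynomial x³ - 79 (irreducible over ℚ since 79 is not a perfect cube)

[ℚ(∛79)/ℚ] = 3


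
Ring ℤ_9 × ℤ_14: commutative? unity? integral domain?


Direct product ring; commutative with unity (1,1); but (1,0)·(0,1) = (0,0) gives zero divisors, so not an integral domain
Commutative: Yes
Integral domain: No
Has unity: Yes

ℤ_9 × ℤ_14: Commutative=Yes, Unity=Yes


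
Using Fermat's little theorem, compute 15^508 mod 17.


Fermat's little theorem: if p is prime and gcd(a,p)=1, then a^(p-1) ≡ 1 (mod p)
p = 17 is prime, gcd(15,17) = 1
Reduce exponent: 508 mod 16 = 12
So 15^508 ≡ 15^12 (mod 17)
15^12 mod 17 = 16

15^508 ≡ 16 (mod 17)


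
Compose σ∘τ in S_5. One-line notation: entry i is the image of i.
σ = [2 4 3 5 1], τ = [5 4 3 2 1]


σ∘τ: apply τ first, then σ
1 →τ 5 →σ 1
2 →τ 4 →σ 5
3 →τ 3 →σ 3
4 →τ 2 →σ 4
5 →τ 1 →σ 2

σ∘τ = [1 5 3 4 2]


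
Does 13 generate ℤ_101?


g generates ℤ_n iff gcd(g, n) = 1
gcd(13, 101) = 1
Since gcd = 1, 13 is a generator.

Yes, 13 generates ℤ_101


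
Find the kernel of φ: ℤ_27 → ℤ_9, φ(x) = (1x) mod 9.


Kernel = preimage of identity
ker(φ) = {x ∈ ℤ_27 : 1x ≡ 0 (mod 9)}. Since 9 | 27, φ is well-defined. The kernel is the cyclic subgroup ⟨9⟩ of ℤ_27 (order 3), i.e. {0, 9, 18}

ker(φ) = {0, 9, 18}


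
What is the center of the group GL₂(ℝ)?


Z(G) = {g ∈ G | gx = xg for all x ∈ G}
Only scalar multiples of the identity commute with all invertible matrices

Z(GL₂(ℝ)) = {aI : a ∈ ℝ, a ≠ 0}


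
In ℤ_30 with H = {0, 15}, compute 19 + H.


19 + H = {19 + h (mod 30) : h ∈ H}
19+0=19, 19+15=4
19 + H = {4, 19} = 4 + H

19 + H = {4, 19}


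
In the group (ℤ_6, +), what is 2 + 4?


Operation: addition mod 6
2 + 4 = (a + b) mod 6 with a = 2, b = 4

2 + 4 = 0


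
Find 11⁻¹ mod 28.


Use the extended Euclidean algorithm to write 1 = 11·s + 28·t; then s mod 28 is the inverse.
Euclidean algorithm:
  11 = 0·28 + 11
  28 = 2·11 + 6
  11 = 1·6 + 5
  6 = 1·5 + 1
  5 = 5·1 + 0
gcd(11,28) = 1
Back-substitution gives: 11·(-5) + 28·(2) = 1
So 11⁻¹ ≡ -5 ≡ 23 (mod 28)
Check: 11 × 23 = 253 ≡ 1 (mod 28) ✓

11⁻¹ ≡ 23 (mod 28)


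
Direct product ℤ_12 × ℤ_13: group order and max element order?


|ℤ_12 × ℤ_13| = 12 × 13 = 156
Max element order = lcm(12,13) = 156
Cyclic? Yes (gcd=1)

|ℤ_12×ℤ_13| = 156, max element order = 156


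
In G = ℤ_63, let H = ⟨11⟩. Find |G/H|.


|⟨11⟩| = n / gcd(11, 63) = 63 / 1 = 63
H is normal (ℤ_63 is abelian).
|G/H| = |G| / |H| = 63 / 63 = 1

|G/H| = 1


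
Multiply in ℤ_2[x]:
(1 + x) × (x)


Expand and collect like terms; reduce coefficients mod 2:
x^0: 1·0 = 0 ≡ 0 (mod 2)
x^1: 1·1 + 1·0 = 1 ≡ 1 (mod 2)
x^2: 1·1 = 1 ≡ 1 (mod 2)
Result: x + x^2

f · g = x + x^2


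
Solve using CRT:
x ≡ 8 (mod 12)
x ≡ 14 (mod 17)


m₁ = 12, m₂ = 17, gcd = 1, so CRT applies. M = m₁·m₂ = 204
Let M₁ = M/m₁ = 17, M₂ = M/m₂ = 12
Find y₁ ≡ M₁⁻¹ (mod m₁): 17⁻¹ ≡ 5 (mod 12)
Find y₂ ≡ M₂⁻¹ (mod m₂): 12⁻¹ ≡ 10 (mod 17)
x = a₁·M₁·y₁ + a₂·M₂·y₂ = 8·17·5 + 14·12·10 = 2360
Reduce mod 204: x ≡ 116
Check: 116 mod 12 = 8 ✓, 116 mod 17 = 14 ✓

x ≡ 116 (mod 204)
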